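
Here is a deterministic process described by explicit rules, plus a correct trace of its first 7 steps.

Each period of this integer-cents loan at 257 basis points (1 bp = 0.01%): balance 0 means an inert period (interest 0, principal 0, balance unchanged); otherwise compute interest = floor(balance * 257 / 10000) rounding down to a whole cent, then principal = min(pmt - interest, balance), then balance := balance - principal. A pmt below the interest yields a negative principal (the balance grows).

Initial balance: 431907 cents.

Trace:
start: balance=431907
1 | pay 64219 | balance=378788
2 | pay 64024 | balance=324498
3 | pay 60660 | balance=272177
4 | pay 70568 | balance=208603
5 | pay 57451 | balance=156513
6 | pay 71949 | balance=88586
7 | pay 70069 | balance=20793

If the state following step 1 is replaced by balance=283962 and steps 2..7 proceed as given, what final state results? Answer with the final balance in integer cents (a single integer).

0

state after step 1 := balance=283962
2 | pay 64024 | balance=227235
3 | pay 60660 | balance=172414
4 | pay 70568 | balance=106277
5 | pay 57451 | balance=51557
6 | pay 71949 | balance=0
7 | pay 70069 | balance=0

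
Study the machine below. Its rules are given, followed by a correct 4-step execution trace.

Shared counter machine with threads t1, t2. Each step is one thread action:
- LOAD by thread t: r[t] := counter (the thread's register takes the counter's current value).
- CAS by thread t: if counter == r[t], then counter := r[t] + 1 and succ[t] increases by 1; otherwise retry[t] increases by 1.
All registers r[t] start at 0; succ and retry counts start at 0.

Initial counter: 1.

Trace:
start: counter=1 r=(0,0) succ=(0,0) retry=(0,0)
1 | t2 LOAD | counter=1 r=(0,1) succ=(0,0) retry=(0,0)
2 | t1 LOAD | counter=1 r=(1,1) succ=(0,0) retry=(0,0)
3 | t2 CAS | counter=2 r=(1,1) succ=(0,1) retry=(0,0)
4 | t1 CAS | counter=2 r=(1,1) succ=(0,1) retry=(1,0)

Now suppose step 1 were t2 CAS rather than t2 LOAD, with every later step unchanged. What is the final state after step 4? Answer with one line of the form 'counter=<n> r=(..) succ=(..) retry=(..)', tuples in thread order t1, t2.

(re-executing from step 1 with the substitution; state before step 1: counter=1 r=(0,0) succ=(0,0) retry=(0,0))
1 | t2 CAS | counter=1 r=(0,0) succ=(0,0) retry=(0,1)
2 | t1 LOAD | counter=1 r=(1,0) succ=(0,0) retry=(0,1)
3 | t2 CAS | counter=1 r=(1,0) succ=(0,0) retry=(0,2)
4 | t1 CAS | counter=2 r=(1,0) succ=(1,0) retry=(0,2)

counter=2 r=(1,0) succ=(1,0) retry=(0,2)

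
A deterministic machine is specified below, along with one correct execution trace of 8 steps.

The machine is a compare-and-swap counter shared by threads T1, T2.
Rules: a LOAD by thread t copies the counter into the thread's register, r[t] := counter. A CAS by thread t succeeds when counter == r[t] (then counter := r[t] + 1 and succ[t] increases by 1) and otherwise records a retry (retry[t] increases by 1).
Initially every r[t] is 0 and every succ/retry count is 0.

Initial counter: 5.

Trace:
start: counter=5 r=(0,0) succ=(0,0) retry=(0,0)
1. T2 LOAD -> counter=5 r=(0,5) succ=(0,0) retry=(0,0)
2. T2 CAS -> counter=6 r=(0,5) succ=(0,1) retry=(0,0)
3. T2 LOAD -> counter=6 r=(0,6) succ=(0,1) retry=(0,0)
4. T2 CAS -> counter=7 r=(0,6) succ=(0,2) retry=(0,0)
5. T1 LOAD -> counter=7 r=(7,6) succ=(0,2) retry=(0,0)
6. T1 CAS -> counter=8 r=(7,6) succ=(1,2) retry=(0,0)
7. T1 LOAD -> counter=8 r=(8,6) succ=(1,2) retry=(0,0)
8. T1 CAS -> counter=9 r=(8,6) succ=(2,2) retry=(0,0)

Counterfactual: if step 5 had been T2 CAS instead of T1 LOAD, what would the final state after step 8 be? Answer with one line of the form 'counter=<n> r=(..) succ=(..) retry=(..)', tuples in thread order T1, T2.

counter=8 r=(7,6) succ=(1,2) retry=(1,1)

(re-executing from step 5 with the substitution; state before step 5: counter=7 r=(0,6) succ=(0,2) retry=(0,0))
5. T2 CAS -> counter=7 r=(0,6) succ=(0,2) retry=(0,1)
6. T1 CAS -> counter=7 r=(0,6) succ=(0,2) retry=(1,1)
7. T1 LOAD -> counter=7 r=(7,6) succ=(0,2) retry=(1,1)
8. T1 CAS -> counter=8 r=(7,6) succ=(1,2) retry=(1,1)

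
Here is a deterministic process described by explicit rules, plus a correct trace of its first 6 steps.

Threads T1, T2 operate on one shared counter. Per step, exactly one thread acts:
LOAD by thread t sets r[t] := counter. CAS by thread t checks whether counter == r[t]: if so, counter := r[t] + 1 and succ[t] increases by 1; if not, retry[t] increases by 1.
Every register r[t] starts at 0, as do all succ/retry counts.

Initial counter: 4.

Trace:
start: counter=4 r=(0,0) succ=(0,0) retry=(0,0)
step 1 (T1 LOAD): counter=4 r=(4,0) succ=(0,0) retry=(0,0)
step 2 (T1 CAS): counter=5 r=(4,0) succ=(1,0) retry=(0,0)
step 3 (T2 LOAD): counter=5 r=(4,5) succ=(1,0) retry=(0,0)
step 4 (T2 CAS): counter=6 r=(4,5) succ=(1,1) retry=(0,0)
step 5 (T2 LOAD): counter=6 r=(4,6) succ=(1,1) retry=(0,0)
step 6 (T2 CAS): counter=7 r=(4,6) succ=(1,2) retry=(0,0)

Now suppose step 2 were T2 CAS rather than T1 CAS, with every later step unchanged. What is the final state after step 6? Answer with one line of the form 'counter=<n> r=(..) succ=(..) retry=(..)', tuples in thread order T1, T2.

(re-executing from step 2 with the substitution; state before step 2: counter=4 r=(4,0) succ=(0,0) retry=(0,0))
step 2 (T2 CAS): counter=4 r=(4,0) succ=(0,0) retry=(0,1)
step 3 (T2 LOAD): counter=4 r=(4,4) succ=(0,0) retry=(0,1)
step 4 (T2 CAS): counter=5 r=(4,4) succ=(0,1) retry=(0,1)
step 5 (T2 LOAD): counter=5 r=(4,5) succ=(0,1) retry=(0,1)
step 6 (T2 CAS): counter=6 r=(4,5) succ=(0,2) retry=(0,1)

counter=6 r=(4,5) succ=(0,2) retry=(0,1)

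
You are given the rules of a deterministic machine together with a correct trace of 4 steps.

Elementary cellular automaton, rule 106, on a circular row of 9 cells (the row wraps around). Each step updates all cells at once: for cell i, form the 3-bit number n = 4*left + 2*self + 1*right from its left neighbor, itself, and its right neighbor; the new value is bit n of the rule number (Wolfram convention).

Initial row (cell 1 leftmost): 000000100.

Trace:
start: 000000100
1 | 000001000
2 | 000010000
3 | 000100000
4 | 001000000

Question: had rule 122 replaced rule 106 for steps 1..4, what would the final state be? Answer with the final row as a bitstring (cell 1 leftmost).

(re-executing steps 1..4 under rule 122; state before step 1: 000000100)
1 | 000001010
2 | 000010101
3 | 100101010
4 | 011010101

011010101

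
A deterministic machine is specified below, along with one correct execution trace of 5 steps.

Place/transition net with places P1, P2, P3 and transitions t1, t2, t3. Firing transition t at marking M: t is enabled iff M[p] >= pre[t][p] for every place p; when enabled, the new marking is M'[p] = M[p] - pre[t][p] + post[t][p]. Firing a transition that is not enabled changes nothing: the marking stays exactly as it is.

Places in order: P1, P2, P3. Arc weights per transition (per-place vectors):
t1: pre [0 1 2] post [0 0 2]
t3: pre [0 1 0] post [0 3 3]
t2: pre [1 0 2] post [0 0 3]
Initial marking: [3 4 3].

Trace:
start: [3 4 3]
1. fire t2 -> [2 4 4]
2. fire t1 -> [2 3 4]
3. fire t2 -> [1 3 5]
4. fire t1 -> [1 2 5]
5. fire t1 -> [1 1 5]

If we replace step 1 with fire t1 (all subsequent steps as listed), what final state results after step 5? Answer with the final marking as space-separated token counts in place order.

(re-executing from step 1 with the substitution; state before step 1: [3 4 3])
1. fire t1 -> [3 3 3]
2. fire t1 -> [3 2 3]
3. fire t2 -> [2 2 4]
4. fire t1 -> [2 1 4]
5. fire t1 -> [2 0 4]

2 0 4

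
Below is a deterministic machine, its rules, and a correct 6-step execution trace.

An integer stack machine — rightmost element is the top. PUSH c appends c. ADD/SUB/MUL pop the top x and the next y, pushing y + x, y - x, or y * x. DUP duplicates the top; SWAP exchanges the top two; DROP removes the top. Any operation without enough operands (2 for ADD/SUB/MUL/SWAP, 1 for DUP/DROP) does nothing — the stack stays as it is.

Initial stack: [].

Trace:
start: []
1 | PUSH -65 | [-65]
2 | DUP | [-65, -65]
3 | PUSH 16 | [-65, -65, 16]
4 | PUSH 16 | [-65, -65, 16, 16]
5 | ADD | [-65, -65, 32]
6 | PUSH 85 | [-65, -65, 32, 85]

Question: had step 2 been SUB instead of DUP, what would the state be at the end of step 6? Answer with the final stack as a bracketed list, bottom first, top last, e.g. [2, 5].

(re-executing from step 2 with the substitution; state before step 2: [-65])
2 | SUB | [-65]
3 | PUSH 16 | [-65, 16]
4 | PUSH 16 | [-65, 16, 16]
5 | ADD | [-65, 32]
6 | PUSH 85 | [-65, 32, 85]

[-65, 32, 85]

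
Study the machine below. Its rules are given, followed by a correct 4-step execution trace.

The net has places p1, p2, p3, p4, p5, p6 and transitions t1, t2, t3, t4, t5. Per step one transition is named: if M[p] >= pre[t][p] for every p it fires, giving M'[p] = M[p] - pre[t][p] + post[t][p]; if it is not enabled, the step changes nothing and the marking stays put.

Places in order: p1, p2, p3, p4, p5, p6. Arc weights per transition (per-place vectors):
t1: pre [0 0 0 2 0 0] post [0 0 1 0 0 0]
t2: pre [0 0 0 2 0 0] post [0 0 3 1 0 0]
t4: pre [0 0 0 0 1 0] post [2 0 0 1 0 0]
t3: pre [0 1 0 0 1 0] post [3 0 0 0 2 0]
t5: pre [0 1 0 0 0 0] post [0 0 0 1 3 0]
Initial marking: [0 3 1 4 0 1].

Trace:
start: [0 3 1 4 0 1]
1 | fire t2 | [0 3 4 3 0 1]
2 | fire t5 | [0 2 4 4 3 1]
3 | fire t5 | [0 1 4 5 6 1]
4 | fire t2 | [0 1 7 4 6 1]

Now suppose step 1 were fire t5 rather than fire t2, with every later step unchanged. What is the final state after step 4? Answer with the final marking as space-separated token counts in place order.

0 0 4 6 9 1

(re-executing from step 1 with the substitution; state before step 1: [0 3 1 4 0 1])
1 | fire t5 | [0 2 1 5 3 1]
2 | fire t5 | [0 1 1 6 6 1]
3 | fire t5 | [0 0 1 7 9 1]
4 | fire t2 | [0 0 4 6 9 1]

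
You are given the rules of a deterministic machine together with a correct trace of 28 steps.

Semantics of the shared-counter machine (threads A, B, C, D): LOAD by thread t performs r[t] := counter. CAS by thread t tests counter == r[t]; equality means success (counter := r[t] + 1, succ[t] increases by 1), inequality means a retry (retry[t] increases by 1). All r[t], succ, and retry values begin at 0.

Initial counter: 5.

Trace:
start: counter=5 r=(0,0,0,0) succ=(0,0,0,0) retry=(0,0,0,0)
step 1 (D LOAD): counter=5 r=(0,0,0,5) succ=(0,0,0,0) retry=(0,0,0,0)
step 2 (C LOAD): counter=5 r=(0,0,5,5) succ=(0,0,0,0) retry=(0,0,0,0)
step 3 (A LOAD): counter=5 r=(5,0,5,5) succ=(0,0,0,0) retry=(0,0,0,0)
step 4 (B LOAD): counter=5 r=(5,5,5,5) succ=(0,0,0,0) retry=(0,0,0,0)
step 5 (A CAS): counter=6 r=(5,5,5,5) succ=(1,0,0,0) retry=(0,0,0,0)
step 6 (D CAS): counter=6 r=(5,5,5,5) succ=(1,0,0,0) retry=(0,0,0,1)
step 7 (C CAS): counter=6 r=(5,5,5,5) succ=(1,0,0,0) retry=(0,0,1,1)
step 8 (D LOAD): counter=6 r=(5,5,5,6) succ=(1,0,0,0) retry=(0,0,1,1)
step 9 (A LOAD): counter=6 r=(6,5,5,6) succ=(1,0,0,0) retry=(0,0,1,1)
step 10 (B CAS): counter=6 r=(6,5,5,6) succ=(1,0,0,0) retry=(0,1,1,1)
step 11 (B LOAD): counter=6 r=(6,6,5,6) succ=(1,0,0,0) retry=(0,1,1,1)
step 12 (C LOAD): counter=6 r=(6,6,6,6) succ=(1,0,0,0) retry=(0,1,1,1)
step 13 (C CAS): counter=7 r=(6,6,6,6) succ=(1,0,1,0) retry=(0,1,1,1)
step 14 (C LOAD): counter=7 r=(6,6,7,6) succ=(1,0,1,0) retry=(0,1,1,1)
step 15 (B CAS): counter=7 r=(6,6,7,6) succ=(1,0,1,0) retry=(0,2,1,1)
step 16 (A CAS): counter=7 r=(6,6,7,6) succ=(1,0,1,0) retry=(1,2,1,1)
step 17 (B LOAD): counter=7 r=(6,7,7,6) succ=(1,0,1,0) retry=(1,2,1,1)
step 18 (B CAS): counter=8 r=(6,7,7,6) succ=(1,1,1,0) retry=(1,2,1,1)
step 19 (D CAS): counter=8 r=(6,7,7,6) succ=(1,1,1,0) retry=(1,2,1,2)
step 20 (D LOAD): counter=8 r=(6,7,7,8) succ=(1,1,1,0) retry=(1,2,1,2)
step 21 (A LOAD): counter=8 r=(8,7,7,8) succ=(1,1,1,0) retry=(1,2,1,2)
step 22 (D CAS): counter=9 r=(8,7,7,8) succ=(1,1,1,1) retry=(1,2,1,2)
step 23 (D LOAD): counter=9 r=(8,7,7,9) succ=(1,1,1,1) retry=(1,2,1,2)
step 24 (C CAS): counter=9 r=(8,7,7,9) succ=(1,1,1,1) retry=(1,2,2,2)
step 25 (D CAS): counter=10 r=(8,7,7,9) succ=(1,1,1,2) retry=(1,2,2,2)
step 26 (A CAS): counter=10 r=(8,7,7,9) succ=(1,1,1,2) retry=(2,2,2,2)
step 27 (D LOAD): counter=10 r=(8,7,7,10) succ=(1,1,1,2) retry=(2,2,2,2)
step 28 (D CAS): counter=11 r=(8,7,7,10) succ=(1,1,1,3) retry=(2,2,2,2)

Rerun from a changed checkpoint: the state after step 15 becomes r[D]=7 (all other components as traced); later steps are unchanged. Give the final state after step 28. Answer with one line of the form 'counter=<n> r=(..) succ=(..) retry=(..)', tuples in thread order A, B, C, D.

state after step 15 := counter=7 r=(6,6,7,7) succ=(1,0,1,0) retry=(0,2,1,1)
step 16 (A CAS): counter=7 r=(6,6,7,7) succ=(1,0,1,0) retry=(1,2,1,1)
step 17 (B LOAD): counter=7 r=(6,7,7,7) succ=(1,0,1,0) retry=(1,2,1,1)
step 18 (B CAS): counter=8 r=(6,7,7,7) succ=(1,1,1,0) retry=(1,2,1,1)
step 19 (D CAS): counter=8 r=(6,7,7,7) succ=(1,1,1,0) retry=(1,2,1,2)
step 20 (D LOAD): counter=8 r=(6,7,7,8) succ=(1,1,1,0) retry=(1,2,1,2)
step 21 (A LOAD): counter=8 r=(8,7,7,8) succ=(1,1,1,0) retry=(1,2,1,2)
step 22 (D CAS): counter=9 r=(8,7,7,8) succ=(1,1,1,1) retry=(1,2,1,2)
step 23 (D LOAD): counter=9 r=(8,7,7,9) succ=(1,1,1,1) retry=(1,2,1,2)
step 24 (C CAS): counter=9 r=(8,7,7,9) succ=(1,1,1,1) retry=(1,2,2,2)
step 25 (D CAS): counter=10 r=(8,7,7,9) succ=(1,1,1,2) retry=(1,2,2,2)
step 26 (A CAS): counter=10 r=(8,7,7,9) succ=(1,1,1,2) retry=(2,2,2,2)
step 27 (D LOAD): counter=10 r=(8,7,7,10) succ=(1,1,1,2) retry=(2,2,2,2)
step 28 (D CAS): counter=11 r=(8,7,7,10) succ=(1,1,1,3) retry=(2,2,2,2)

counter=11 r=(8,7,7,10) succ=(1,1,1,3) retry=(2,2,2,2)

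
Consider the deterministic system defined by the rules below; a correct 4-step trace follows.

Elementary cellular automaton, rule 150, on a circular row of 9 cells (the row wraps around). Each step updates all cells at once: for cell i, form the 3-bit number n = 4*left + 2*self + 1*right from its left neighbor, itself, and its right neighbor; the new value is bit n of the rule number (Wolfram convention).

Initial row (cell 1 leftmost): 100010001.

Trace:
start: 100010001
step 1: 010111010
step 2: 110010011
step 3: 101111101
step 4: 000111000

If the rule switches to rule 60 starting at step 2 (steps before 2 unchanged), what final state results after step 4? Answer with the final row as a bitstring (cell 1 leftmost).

(re-executing steps 2..4 under rule 60; state before step 2: 010111010)
step 2: 011100111
step 3: 110010100
step 4: 101011110

101011110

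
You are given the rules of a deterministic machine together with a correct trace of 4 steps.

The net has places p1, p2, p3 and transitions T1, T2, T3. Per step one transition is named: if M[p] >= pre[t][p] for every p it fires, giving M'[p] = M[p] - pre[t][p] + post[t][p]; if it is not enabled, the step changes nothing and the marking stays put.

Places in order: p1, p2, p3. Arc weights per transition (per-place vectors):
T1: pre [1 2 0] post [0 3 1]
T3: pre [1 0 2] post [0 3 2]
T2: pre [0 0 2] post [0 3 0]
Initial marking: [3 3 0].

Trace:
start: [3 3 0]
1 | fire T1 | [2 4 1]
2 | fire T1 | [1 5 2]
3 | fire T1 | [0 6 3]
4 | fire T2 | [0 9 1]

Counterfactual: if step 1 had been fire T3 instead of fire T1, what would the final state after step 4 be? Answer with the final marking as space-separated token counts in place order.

1 8 0

(re-executing from step 1 with the substitution; state before step 1: [3 3 0])
1 | fire T3 | [3 3 0]
2 | fire T1 | [2 4 1]
3 | fire T1 | [1 5 2]
4 | fire T2 | [1 8 0]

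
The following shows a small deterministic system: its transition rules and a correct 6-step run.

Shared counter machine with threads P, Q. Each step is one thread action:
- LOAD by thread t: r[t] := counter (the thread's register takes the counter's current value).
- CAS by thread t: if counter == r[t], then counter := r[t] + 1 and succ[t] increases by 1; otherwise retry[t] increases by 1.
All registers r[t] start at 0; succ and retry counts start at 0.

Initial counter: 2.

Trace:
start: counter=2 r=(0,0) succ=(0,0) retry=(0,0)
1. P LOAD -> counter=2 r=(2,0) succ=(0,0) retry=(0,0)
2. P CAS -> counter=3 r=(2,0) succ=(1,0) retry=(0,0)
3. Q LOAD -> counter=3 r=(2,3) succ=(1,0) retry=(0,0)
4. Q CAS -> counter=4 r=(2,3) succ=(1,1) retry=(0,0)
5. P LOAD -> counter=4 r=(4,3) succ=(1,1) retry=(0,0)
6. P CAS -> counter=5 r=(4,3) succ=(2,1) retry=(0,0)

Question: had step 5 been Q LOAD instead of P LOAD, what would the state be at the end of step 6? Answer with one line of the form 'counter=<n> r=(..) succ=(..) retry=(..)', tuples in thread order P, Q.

(re-executing from step 5 with the substitution; state before step 5: counter=4 r=(2,3) succ=(1,1) retry=(0,0))
5. Q LOAD -> counter=4 r=(2,4) succ=(1,1) retry=(0,0)
6. P CAS -> counter=4 r=(2,4) succ=(1,1) retry=(1,0)

counter=4 r=(2,4) succ=(1,1) retry=(1,0)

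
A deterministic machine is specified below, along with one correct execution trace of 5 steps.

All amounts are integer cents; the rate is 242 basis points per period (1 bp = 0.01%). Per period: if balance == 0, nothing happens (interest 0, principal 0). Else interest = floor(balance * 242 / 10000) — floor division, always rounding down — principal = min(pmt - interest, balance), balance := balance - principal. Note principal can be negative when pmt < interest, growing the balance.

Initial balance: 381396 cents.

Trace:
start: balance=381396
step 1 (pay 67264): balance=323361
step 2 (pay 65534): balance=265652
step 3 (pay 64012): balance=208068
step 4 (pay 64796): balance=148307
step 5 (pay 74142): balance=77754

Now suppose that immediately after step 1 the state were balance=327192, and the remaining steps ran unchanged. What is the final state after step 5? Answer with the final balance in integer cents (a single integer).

state after step 1 := balance=327192
step 2 (pay 65534): balance=269576
step 3 (pay 64012): balance=212087
step 4 (pay 64796): balance=152423
step 5 (pay 74142): balance=81969

81969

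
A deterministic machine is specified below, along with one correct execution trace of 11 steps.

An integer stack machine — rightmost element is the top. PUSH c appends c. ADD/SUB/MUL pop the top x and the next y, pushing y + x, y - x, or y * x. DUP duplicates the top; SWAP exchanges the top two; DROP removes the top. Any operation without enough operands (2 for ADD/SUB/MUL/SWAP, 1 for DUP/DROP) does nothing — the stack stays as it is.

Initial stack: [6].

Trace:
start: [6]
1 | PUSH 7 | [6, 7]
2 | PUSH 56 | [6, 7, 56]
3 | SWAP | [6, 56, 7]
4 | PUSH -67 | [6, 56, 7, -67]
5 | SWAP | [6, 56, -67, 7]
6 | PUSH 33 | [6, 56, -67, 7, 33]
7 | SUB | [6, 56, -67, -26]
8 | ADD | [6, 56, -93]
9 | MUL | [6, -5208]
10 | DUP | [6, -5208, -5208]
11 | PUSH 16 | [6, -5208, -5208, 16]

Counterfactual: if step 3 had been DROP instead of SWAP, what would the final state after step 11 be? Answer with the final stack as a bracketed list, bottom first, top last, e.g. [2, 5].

(re-executing from step 3 with the substitution; state before step 3: [6, 7, 56])
3 | DROP | [6, 7]
4 | PUSH -67 | [6, 7, -67]
5 | SWAP | [6, -67, 7]
6 | PUSH 33 | [6, -67, 7, 33]
7 | SUB | [6, -67, -26]
8 | ADD | [6, -93]
9 | MUL | [-558]
10 | DUP | [-558, -558]
11 | PUSH 16 | [-558, -558, 16]

[-558, -558, 16]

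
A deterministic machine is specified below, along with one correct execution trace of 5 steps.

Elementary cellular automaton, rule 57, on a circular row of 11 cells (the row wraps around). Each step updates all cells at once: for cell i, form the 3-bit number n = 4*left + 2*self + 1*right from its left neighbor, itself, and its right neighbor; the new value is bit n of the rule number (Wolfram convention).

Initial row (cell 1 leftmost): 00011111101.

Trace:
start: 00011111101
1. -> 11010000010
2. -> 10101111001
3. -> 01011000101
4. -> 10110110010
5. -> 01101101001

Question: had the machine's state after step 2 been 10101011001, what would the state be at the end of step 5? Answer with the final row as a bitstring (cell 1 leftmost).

state after step 2 := 10101011001
3. -> 01010110101
4. -> 10101101010
5. -> 01011010101

01011010101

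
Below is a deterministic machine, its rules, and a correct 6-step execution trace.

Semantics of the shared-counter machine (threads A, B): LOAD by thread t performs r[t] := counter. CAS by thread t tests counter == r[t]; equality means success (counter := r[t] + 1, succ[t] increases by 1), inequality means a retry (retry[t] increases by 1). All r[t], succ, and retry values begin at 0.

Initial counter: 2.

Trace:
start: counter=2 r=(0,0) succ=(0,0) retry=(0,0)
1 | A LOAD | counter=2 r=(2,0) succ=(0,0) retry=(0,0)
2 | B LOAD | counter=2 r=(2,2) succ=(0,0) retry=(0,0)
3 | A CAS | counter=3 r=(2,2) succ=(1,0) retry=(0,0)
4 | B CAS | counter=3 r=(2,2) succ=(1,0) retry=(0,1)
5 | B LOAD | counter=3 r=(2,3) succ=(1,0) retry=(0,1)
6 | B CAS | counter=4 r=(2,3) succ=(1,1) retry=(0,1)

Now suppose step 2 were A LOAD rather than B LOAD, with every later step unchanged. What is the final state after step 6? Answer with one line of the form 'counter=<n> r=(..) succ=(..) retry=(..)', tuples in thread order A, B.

(re-executing from step 2 with the substitution; state before step 2: counter=2 r=(2,0) succ=(0,0) retry=(0,0))
2 | A LOAD | counter=2 r=(2,0) succ=(0,0) retry=(0,0)
3 | A CAS | counter=3 r=(2,0) succ=(1,0) retry=(0,0)
4 | B CAS | counter=3 r=(2,0) succ=(1,0) retry=(0,1)
5 | B LOAD | counter=3 r=(2,3) succ=(1,0) retry=(0,1)
6 | B CAS | counter=4 r=(2,3) succ=(1,1) retry=(0,1)

counter=4 r=(2,3) succ=(1,1) retry=(0,1)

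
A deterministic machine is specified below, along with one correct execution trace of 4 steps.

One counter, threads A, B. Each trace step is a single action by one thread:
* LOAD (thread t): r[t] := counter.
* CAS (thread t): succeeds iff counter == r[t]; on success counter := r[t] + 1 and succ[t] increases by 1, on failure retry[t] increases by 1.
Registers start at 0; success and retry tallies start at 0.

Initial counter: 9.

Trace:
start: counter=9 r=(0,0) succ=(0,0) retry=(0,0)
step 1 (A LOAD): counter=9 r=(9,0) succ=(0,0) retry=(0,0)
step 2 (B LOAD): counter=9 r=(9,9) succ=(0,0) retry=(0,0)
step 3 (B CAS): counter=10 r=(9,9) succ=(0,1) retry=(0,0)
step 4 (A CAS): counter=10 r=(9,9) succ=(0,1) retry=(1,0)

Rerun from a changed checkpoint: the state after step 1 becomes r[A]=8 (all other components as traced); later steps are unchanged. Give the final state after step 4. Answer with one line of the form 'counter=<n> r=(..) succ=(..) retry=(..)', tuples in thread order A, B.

state after step 1 := counter=9 r=(8,0) succ=(0,0) retry=(0,0)
step 2 (B LOAD): counter=9 r=(8,9) succ=(0,0) retry=(0,0)
step 3 (B CAS): counter=10 r=(8,9) succ=(0,1) retry=(0,0)
step 4 (A CAS): counter=10 r=(8,9) succ=(0,1) retry=(1,0)

counter=10 r=(8,9) succ=(0,1) retry=(1,0)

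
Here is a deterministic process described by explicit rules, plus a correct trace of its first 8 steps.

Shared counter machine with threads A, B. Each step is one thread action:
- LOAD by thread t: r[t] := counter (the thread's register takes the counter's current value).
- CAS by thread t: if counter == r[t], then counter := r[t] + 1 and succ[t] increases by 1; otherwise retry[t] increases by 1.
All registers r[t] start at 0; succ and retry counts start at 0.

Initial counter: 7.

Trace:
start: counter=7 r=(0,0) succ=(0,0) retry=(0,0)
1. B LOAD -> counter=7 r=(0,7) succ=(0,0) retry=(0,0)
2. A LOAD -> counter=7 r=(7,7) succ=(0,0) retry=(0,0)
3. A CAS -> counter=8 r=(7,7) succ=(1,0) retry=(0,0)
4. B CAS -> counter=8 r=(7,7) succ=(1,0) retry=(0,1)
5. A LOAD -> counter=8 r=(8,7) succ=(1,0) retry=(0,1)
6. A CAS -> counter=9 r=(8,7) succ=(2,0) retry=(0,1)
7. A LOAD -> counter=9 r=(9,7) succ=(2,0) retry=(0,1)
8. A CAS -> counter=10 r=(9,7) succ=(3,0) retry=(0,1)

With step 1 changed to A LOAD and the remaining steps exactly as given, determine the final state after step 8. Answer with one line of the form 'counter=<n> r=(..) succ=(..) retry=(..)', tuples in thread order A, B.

counter=10 r=(9,0) succ=(3,0) retry=(0,1)

(re-executing from step 1 with the substitution; state before step 1: counter=7 r=(0,0) succ=(0,0) retry=(0,0))
1. A LOAD -> counter=7 r=(7,0) succ=(0,0) retry=(0,0)
2. A LOAD -> counter=7 r=(7,0) succ=(0,0) retry=(0,0)
3. A CAS -> counter=8 r=(7,0) succ=(1,0) retry=(0,0)
4. B CAS -> counter=8 r=(7,0) succ=(1,0) retry=(0,1)
5. A LOAD -> counter=8 r=(8,0) succ=(1,0) retry=(0,1)
6. A CAS -> counter=9 r=(8,0) succ=(2,0) retry=(0,1)
7. A LOAD -> counter=9 r=(9,0) succ=(2,0) retry=(0,1)
8. A CAS -> counter=10 r=(9,0) succ=(3,0) retry=(0,1)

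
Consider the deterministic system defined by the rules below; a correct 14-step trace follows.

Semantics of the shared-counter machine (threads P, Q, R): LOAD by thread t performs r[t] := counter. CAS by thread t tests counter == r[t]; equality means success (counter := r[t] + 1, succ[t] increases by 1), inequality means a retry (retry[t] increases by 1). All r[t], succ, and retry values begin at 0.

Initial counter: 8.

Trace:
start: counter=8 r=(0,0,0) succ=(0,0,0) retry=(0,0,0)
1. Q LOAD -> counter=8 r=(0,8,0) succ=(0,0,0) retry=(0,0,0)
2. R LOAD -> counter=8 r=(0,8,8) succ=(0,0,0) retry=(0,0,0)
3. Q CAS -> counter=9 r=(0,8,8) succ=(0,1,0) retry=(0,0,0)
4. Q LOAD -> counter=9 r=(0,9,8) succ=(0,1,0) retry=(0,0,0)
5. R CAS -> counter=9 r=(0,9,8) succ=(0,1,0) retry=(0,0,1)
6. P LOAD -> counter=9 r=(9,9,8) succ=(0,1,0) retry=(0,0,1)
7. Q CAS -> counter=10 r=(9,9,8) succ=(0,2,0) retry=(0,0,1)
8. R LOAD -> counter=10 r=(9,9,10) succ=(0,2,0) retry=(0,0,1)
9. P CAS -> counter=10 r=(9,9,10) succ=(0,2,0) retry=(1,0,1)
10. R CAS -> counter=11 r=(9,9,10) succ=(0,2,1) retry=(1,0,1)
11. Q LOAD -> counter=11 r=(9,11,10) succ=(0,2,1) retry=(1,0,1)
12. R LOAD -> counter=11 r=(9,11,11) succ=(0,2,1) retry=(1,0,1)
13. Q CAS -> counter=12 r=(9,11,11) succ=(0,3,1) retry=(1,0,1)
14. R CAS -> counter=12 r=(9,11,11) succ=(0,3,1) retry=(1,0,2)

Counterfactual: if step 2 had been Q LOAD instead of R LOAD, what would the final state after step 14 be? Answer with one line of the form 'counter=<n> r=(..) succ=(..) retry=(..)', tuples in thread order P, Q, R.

(re-executing from step 2 with the substitution; state before step 2: counter=8 r=(0,8,0) succ=(0,0,0) retry=(0,0,0))
2. Q LOAD -> counter=8 r=(0,8,0) succ=(0,0,0) retry=(0,0,0)
3. Q CAS -> counter=9 r=(0,8,0) succ=(0,1,0) retry=(0,0,0)
4. Q LOAD -> counter=9 r=(0,9,0) succ=(0,1,0) retry=(0,0,0)
5. R CAS -> counter=9 r=(0,9,0) succ=(0,1,0) retry=(0,0,1)
6. P LOAD -> counter=9 r=(9,9,0) succ=(0,1,0) retry=(0,0,1)
7. Q CAS -> counter=10 r=(9,9,0) succ=(0,2,0) retry=(0,0,1)
8. R LOAD -> counter=10 r=(9,9,10) succ=(0,2,0) retry=(0,0,1)
9. P CAS -> counter=10 r=(9,9,10) succ=(0,2,0) retry=(1,0,1)
10. R CAS -> counter=11 r=(9,9,10) succ=(0,2,1) retry=(1,0,1)
11. Q LOAD -> counter=11 r=(9,11,10) succ=(0,2,1) retry=(1,0,1)
12. R LOAD -> counter=11 r=(9,11,11) succ=(0,2,1) retry=(1,0,1)
13. Q CAS -> counter=12 r=(9,11,11) succ=(0,3,1) retry=(1,0,1)
14. R CAS -> counter=12 r=(9,11,11) succ=(0,3,1) retry=(1,0,2)

counter=12 r=(9,11,11) succ=(0,3,1) retry=(1,0,2)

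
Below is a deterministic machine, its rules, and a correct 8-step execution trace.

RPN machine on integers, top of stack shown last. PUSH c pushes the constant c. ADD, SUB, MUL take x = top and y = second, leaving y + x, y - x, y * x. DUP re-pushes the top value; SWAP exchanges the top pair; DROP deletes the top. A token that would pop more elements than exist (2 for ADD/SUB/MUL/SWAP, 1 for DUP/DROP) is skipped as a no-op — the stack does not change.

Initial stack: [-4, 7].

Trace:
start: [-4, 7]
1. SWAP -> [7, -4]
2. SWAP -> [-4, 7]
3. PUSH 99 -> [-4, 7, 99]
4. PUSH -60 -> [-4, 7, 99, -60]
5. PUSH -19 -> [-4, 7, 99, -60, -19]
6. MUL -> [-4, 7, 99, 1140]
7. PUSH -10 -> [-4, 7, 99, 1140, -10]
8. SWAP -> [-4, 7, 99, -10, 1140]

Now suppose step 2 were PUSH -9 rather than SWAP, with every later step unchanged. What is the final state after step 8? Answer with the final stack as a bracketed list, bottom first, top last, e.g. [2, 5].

[7, -4, -9, 99, -10, 1140]

(re-executing from step 2 with the substitution; state before step 2: [7, -4])
2. PUSH -9 -> [7, -4, -9]
3. PUSH 99 -> [7, -4, -9, 99]
4. PUSH -60 -> [7, -4, -9, 99, -60]
5. PUSH -19 -> [7, -4, -9, 99, -60, -19]
6. MUL -> [7, -4, -9, 99, 1140]
7. PUSH -10 -> [7, -4, -9, 99, 1140, -10]
8. SWAP -> [7, -4, -9, 99, -10, 1140]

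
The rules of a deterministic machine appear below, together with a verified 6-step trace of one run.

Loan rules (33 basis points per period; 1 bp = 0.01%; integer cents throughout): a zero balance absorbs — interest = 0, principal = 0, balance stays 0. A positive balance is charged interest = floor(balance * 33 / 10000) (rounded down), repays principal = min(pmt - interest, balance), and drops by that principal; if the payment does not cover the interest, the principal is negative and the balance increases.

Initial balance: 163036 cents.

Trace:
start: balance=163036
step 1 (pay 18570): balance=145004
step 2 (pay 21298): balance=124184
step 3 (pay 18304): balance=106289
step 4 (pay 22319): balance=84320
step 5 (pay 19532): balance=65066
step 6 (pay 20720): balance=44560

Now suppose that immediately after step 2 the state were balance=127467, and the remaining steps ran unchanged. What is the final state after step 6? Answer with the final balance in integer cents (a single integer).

state after step 2 := balance=127467
step 3 (pay 18304): balance=109583
step 4 (pay 22319): balance=87625
step 5 (pay 19532): balance=68382
step 6 (pay 20720): balance=47887

47887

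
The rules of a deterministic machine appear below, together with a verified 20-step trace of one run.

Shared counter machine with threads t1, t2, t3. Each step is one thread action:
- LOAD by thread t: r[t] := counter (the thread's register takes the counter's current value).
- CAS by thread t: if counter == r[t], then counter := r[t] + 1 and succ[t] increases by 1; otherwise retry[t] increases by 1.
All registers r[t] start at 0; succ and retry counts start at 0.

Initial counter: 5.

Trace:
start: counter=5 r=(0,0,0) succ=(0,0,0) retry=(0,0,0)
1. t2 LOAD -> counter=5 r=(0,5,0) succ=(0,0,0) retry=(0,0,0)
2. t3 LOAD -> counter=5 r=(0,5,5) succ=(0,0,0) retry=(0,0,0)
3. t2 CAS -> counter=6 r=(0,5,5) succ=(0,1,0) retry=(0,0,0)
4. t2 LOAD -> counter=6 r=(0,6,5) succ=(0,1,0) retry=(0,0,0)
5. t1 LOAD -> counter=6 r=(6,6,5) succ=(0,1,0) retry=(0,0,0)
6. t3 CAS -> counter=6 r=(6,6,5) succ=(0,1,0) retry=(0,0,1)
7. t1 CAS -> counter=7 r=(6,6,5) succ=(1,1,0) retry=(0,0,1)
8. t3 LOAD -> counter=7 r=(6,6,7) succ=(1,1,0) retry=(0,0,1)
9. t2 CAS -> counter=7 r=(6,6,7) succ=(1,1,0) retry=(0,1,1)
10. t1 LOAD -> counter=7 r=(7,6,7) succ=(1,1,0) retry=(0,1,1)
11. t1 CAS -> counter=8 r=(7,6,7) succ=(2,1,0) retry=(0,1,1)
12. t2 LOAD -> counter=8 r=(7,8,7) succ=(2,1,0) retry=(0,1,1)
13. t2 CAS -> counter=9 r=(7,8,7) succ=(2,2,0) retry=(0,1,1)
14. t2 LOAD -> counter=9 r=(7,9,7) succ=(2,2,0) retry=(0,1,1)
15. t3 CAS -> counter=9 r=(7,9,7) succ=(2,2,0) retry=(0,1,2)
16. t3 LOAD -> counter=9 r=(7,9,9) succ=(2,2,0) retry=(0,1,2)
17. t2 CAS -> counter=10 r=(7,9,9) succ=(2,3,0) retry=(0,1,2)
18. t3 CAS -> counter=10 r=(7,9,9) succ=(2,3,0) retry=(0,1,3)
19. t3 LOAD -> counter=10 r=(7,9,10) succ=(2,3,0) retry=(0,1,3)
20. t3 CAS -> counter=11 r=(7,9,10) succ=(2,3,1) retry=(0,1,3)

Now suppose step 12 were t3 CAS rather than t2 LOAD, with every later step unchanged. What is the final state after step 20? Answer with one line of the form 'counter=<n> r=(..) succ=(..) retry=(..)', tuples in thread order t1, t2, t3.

counter=10 r=(7,8,9) succ=(2,2,1) retry=(0,2,4)

(re-executing from step 12 with the substitution; state before step 12: counter=8 r=(7,6,7) succ=(2,1,0) retry=(0,1,1))
12. t3 CAS -> counter=8 r=(7,6,7) succ=(2,1,0) retry=(0,1,2)
13. t2 CAS -> counter=8 r=(7,6,7) succ=(2,1,0) retry=(0,2,2)
14. t2 LOAD -> counter=8 r=(7,8,7) succ=(2,1,0) retry=(0,2,2)
15. t3 CAS -> counter=8 r=(7,8,7) succ=(2,1,0) retry=(0,2,3)
16. t3 LOAD -> counter=8 r=(7,8,8) succ=(2,1,0) retry=(0,2,3)
17. t2 CAS -> counter=9 r=(7,8,8) succ=(2,2,0) retry=(0,2,3)
18. t3 CAS -> counter=9 r=(7,8,8) succ=(2,2,0) retry=(0,2,4)
19. t3 LOAD -> counter=9 r=(7,8,9) succ=(2,2,0) retry=(0,2,4)
20. t3 CAS -> counter=10 r=(7,8,9) succ=(2,2,1) retry=(0,2,4)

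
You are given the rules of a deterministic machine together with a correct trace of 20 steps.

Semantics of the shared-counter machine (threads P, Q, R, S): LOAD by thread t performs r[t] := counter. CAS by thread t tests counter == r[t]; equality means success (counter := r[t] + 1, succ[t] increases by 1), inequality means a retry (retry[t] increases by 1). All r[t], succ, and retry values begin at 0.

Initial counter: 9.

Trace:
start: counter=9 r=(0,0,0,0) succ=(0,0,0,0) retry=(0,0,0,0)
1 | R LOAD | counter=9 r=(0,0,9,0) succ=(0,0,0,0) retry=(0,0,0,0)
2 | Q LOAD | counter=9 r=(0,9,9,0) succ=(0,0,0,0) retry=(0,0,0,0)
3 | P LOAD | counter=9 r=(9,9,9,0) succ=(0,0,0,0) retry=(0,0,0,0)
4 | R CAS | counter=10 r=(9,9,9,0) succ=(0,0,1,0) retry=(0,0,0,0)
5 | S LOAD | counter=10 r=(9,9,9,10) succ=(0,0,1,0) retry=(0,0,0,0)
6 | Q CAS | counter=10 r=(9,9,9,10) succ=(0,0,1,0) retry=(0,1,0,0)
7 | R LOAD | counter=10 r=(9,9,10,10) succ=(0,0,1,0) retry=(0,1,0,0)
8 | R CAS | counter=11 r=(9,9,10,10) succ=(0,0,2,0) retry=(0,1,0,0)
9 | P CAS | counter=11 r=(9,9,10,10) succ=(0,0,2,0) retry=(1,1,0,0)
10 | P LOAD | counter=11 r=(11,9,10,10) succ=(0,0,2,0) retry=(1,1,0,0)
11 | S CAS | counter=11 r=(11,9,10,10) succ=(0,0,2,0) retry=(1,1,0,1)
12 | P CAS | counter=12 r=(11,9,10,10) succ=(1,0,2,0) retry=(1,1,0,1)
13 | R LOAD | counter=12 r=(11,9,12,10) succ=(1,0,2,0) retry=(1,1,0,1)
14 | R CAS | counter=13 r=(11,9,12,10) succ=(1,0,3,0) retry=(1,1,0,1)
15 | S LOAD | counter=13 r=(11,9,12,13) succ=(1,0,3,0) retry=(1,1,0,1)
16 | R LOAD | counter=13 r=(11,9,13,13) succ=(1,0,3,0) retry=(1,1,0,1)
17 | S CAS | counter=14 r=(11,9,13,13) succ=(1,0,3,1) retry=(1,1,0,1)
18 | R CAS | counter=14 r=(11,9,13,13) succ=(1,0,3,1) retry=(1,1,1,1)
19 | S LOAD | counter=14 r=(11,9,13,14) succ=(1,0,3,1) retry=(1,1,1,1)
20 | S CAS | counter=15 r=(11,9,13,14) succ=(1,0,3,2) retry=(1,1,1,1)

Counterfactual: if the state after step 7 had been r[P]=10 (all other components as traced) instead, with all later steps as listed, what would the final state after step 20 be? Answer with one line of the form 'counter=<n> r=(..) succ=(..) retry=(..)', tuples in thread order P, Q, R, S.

counter=15 r=(11,9,13,14) succ=(1,0,3,2) retry=(1,1,1,1)

state after step 7 := counter=10 r=(10,9,10,10) succ=(0,0,1,0) retry=(0,1,0,0)
8 | R CAS | counter=11 r=(10,9,10,10) succ=(0,0,2,0) retry=(0,1,0,0)
9 | P CAS | counter=11 r=(10,9,10,10) succ=(0,0,2,0) retry=(1,1,0,0)
10 | P LOAD | counter=11 r=(11,9,10,10) succ=(0,0,2,0) retry=(1,1,0,0)
11 | S CAS | counter=11 r=(11,9,10,10) succ=(0,0,2,0) retry=(1,1,0,1)
12 | P CAS | counter=12 r=(11,9,10,10) succ=(1,0,2,0) retry=(1,1,0,1)
13 | R LOAD | counter=12 r=(11,9,12,10) succ=(1,0,2,0) retry=(1,1,0,1)
14 | R CAS | counter=13 r=(11,9,12,10) succ=(1,0,3,0) retry=(1,1,0,1)
15 | S LOAD | counter=13 r=(11,9,12,13) succ=(1,0,3,0) retry=(1,1,0,1)
16 | R LOAD | counter=13 r=(11,9,13,13) succ=(1,0,3,0) retry=(1,1,0,1)
17 | S CAS | counter=14 r=(11,9,13,13) succ=(1,0,3,1) retry=(1,1,0,1)
18 | R CAS | counter=14 r=(11,9,13,13) succ=(1,0,3,1) retry=(1,1,1,1)
19 | S LOAD | counter=14 r=(11,9,13,14) succ=(1,0,3,1) retry=(1,1,1,1)
20 | S CAS | counter=15 r=(11,9,13,14) succ=(1,0,3,2) retry=(1,1,1,1)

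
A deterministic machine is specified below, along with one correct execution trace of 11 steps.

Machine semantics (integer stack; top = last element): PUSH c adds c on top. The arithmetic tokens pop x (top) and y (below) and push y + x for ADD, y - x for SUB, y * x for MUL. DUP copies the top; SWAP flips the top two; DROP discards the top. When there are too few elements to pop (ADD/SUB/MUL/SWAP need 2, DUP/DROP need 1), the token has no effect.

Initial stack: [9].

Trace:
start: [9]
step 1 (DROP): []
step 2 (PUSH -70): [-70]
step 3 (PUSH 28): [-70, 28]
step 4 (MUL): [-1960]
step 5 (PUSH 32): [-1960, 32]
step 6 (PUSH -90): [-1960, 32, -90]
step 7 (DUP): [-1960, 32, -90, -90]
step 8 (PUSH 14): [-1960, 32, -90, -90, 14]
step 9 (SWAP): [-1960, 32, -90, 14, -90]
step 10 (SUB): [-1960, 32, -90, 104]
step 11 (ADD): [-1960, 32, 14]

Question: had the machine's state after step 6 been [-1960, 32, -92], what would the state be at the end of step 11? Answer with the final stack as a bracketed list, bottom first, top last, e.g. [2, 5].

state after step 6 := [-1960, 32, -92]
step 7 (DUP): [-1960, 32, -92, -92]
step 8 (PUSH 14): [-1960, 32, -92, -92, 14]
step 9 (SWAP): [-1960, 32, -92, 14, -92]
step 10 (SUB): [-1960, 32, -92, 106]
step 11 (ADD): [-1960, 32, 14]

[-1960, 32, 14]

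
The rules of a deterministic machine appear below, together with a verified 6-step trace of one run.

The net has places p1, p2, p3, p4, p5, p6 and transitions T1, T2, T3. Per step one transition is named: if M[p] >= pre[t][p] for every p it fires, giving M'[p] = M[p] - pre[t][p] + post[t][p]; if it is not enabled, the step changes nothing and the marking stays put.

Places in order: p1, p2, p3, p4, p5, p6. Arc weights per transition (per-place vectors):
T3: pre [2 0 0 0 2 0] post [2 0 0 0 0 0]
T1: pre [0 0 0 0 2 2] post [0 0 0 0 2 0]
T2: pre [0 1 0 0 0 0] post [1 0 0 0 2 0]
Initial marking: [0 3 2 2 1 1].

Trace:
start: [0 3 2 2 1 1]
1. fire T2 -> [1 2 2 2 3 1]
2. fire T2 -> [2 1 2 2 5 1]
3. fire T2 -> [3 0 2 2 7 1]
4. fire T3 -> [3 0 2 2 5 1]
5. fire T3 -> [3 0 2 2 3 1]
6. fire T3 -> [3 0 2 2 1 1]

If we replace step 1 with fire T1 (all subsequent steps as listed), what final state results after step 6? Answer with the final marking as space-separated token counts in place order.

(re-executing from step 1 with the substitution; state before step 1: [0 3 2 2 1 1])
1. fire T1 -> [0 3 2 2 1 1]
2. fire T2 -> [1 2 2 2 3 1]
3. fire T2 -> [2 1 2 2 5 1]
4. fire T3 -> [2 1 2 2 3 1]
5. fire T3 -> [2 1 2 2 1 1]
6. fire T3 -> [2 1 2 2 1 1]

2 1 2 2 1 1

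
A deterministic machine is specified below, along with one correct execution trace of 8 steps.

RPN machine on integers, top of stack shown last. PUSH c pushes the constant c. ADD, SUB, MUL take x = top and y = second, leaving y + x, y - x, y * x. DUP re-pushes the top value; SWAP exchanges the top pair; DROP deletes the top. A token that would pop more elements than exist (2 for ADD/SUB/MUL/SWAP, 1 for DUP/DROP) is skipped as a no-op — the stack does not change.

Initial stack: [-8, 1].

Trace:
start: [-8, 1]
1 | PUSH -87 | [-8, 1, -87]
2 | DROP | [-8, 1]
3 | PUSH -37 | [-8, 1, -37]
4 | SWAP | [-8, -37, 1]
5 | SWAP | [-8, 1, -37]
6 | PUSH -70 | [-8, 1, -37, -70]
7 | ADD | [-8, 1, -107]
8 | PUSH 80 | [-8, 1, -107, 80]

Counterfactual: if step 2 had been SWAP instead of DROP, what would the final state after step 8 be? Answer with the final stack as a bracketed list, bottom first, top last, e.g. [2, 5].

(re-executing from step 2 with the substitution; state before step 2: [-8, 1, -87])
2 | SWAP | [-8, -87, 1]
3 | PUSH -37 | [-8, -87, 1, -37]
4 | SWAP | [-8, -87, -37, 1]
5 | SWAP | [-8, -87, 1, -37]
6 | PUSH -70 | [-8, -87, 1, -37, -70]
7 | ADD | [-8, -87, 1, -107]
8 | PUSH 80 | [-8, -87, 1, -107, 80]

[-8, -87, 1, -107, 80]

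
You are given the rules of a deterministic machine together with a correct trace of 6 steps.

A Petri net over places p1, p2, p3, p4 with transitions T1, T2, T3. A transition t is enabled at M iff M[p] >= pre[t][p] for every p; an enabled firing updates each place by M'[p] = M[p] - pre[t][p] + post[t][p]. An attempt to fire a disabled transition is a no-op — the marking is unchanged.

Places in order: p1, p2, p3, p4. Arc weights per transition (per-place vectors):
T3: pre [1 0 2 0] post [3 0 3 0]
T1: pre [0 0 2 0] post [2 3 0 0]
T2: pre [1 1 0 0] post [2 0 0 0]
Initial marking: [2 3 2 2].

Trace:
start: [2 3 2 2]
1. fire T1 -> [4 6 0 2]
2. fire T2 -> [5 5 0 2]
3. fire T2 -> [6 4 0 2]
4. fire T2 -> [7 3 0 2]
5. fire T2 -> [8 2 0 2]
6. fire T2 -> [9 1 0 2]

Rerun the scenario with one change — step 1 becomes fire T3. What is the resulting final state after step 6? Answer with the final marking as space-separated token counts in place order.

7 0 3 2

(re-executing from step 1 with the substitution; state before step 1: [2 3 2 2])
1. fire T3 -> [4 3 3 2]
2. fire T2 -> [5 2 3 2]
3. fire T2 -> [6 1 3 2]
4. fire T2 -> [7 0 3 2]
5. fire T2 -> [7 0 3 2]
6. fire T2 -> [7 0 3 2]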